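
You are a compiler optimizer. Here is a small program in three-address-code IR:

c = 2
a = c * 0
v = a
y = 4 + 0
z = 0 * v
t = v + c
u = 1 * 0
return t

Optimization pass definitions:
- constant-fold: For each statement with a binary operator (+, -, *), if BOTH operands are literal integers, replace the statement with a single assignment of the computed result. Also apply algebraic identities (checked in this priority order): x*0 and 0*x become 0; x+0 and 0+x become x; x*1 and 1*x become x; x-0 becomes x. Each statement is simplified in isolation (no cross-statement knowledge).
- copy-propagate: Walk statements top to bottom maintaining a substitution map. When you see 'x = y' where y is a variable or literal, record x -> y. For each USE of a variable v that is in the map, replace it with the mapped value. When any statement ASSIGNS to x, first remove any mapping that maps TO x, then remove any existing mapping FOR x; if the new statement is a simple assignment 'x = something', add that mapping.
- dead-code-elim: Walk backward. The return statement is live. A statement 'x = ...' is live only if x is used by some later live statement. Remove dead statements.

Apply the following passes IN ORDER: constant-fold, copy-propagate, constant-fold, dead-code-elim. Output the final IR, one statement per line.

Initial IR:
  c = 2
  a = c * 0
  v = a
  y = 4 + 0
  z = 0 * v
  t = v + c
  u = 1 * 0
  return t
After constant-fold (8 stmts):
  c = 2
  a = 0
  v = a
  y = 4
  z = 0
  t = v + c
  u = 0
  return t
After copy-propagate (8 stmts):
  c = 2
  a = 0
  v = 0
  y = 4
  z = 0
  t = 0 + 2
  u = 0
  return t
After constant-fold (8 stmts):
  c = 2
  a = 0
  v = 0
  y = 4
  z = 0
  t = 2
  u = 0
  return t
After dead-code-elim (2 stmts):
  t = 2
  return t

Answer: t = 2
return t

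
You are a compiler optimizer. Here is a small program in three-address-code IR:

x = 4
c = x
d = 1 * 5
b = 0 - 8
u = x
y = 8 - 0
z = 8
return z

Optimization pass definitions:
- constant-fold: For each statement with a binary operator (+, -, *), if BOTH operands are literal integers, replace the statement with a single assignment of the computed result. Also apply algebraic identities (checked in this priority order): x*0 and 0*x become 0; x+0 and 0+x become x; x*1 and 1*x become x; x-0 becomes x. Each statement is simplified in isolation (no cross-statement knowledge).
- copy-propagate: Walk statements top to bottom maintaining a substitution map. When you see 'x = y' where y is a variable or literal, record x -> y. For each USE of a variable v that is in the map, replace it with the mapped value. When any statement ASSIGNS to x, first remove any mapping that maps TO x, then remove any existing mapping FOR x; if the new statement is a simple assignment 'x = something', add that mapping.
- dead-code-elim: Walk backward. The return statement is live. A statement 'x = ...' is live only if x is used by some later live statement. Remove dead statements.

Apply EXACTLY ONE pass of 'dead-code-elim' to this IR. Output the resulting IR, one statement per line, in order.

Applying dead-code-elim statement-by-statement:
  [8] return z  -> KEEP (return); live=['z']
  [7] z = 8  -> KEEP; live=[]
  [6] y = 8 - 0  -> DEAD (y not live)
  [5] u = x  -> DEAD (u not live)
  [4] b = 0 - 8  -> DEAD (b not live)
  [3] d = 1 * 5  -> DEAD (d not live)
  [2] c = x  -> DEAD (c not live)
  [1] x = 4  -> DEAD (x not live)
Result (2 stmts):
  z = 8
  return z

Answer: z = 8
return z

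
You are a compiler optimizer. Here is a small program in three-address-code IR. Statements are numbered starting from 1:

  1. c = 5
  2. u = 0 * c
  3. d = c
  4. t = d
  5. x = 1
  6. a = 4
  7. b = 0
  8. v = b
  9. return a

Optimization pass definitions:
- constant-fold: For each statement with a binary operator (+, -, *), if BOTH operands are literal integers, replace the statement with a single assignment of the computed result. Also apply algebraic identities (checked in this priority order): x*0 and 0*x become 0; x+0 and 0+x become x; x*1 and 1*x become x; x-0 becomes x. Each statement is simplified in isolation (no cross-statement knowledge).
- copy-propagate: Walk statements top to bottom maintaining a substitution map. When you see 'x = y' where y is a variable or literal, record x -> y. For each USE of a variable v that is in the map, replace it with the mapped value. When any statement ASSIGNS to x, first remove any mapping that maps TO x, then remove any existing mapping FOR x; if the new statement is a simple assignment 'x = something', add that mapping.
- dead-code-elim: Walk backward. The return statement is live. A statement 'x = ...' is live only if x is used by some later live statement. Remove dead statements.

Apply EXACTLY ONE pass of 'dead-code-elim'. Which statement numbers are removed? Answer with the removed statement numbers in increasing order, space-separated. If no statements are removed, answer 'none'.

Backward liveness scan:
Stmt 1 'c = 5': DEAD (c not in live set [])
Stmt 2 'u = 0 * c': DEAD (u not in live set [])
Stmt 3 'd = c': DEAD (d not in live set [])
Stmt 4 't = d': DEAD (t not in live set [])
Stmt 5 'x = 1': DEAD (x not in live set [])
Stmt 6 'a = 4': KEEP (a is live); live-in = []
Stmt 7 'b = 0': DEAD (b not in live set ['a'])
Stmt 8 'v = b': DEAD (v not in live set ['a'])
Stmt 9 'return a': KEEP (return); live-in = ['a']
Removed statement numbers: [1, 2, 3, 4, 5, 7, 8]
Surviving IR:
  a = 4
  return a

Answer: 1 2 3 4 5 7 8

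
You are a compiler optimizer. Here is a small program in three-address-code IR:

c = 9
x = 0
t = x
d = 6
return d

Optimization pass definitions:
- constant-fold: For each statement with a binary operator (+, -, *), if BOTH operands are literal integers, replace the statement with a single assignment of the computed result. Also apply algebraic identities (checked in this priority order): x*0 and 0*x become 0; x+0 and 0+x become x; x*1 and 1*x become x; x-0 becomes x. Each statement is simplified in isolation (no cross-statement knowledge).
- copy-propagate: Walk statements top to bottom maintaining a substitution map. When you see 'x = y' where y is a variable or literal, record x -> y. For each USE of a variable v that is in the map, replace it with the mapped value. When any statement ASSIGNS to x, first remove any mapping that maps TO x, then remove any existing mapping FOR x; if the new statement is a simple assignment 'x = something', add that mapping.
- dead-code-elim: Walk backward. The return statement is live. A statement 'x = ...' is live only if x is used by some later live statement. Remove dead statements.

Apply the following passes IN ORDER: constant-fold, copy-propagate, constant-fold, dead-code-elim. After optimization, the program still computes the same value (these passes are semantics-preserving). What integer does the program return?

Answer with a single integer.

Initial IR:
  c = 9
  x = 0
  t = x
  d = 6
  return d
After constant-fold (5 stmts):
  c = 9
  x = 0
  t = x
  d = 6
  return d
After copy-propagate (5 stmts):
  c = 9
  x = 0
  t = 0
  d = 6
  return 6
After constant-fold (5 stmts):
  c = 9
  x = 0
  t = 0
  d = 6
  return 6
After dead-code-elim (1 stmts):
  return 6
Evaluate:
  c = 9  =>  c = 9
  x = 0  =>  x = 0
  t = x  =>  t = 0
  d = 6  =>  d = 6
  return d = 6

Answer: 6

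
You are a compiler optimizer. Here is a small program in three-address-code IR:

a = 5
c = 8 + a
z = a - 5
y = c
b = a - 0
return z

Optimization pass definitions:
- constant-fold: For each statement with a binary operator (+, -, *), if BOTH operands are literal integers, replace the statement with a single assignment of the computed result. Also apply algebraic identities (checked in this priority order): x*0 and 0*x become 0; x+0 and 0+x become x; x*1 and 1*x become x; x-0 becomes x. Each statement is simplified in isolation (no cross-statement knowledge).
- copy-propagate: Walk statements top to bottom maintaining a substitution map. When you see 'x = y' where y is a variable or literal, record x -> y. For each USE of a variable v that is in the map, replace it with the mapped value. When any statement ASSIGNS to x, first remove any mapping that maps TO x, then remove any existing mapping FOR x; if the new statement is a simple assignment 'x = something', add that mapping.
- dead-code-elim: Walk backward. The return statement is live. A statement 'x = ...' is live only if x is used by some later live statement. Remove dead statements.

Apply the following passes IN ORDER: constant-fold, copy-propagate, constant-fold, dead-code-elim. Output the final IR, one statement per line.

Initial IR:
  a = 5
  c = 8 + a
  z = a - 5
  y = c
  b = a - 0
  return z
After constant-fold (6 stmts):
  a = 5
  c = 8 + a
  z = a - 5
  y = c
  b = a
  return z
After copy-propagate (6 stmts):
  a = 5
  c = 8 + 5
  z = 5 - 5
  y = c
  b = 5
  return z
After constant-fold (6 stmts):
  a = 5
  c = 13
  z = 0
  y = c
  b = 5
  return z
After dead-code-elim (2 stmts):
  z = 0
  return z

Answer: z = 0
return z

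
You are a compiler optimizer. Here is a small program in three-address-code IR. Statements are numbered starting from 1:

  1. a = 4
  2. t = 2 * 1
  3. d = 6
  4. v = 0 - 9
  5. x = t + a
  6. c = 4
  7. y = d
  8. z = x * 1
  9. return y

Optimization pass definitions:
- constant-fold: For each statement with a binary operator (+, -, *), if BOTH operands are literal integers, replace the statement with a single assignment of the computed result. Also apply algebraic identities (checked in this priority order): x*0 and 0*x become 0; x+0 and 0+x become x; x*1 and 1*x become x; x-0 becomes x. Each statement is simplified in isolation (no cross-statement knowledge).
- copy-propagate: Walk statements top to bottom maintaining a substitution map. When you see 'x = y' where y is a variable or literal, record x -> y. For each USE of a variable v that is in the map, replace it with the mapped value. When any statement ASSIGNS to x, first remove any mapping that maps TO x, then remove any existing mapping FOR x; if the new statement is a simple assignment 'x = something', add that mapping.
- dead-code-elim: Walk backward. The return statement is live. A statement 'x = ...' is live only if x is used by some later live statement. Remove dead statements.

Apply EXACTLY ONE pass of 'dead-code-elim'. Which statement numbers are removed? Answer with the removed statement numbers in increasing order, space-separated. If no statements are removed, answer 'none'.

Answer: 1 2 4 5 6 8

Derivation:
Backward liveness scan:
Stmt 1 'a = 4': DEAD (a not in live set [])
Stmt 2 't = 2 * 1': DEAD (t not in live set [])
Stmt 3 'd = 6': KEEP (d is live); live-in = []
Stmt 4 'v = 0 - 9': DEAD (v not in live set ['d'])
Stmt 5 'x = t + a': DEAD (x not in live set ['d'])
Stmt 6 'c = 4': DEAD (c not in live set ['d'])
Stmt 7 'y = d': KEEP (y is live); live-in = ['d']
Stmt 8 'z = x * 1': DEAD (z not in live set ['y'])
Stmt 9 'return y': KEEP (return); live-in = ['y']
Removed statement numbers: [1, 2, 4, 5, 6, 8]
Surviving IR:
  d = 6
  y = d
  return y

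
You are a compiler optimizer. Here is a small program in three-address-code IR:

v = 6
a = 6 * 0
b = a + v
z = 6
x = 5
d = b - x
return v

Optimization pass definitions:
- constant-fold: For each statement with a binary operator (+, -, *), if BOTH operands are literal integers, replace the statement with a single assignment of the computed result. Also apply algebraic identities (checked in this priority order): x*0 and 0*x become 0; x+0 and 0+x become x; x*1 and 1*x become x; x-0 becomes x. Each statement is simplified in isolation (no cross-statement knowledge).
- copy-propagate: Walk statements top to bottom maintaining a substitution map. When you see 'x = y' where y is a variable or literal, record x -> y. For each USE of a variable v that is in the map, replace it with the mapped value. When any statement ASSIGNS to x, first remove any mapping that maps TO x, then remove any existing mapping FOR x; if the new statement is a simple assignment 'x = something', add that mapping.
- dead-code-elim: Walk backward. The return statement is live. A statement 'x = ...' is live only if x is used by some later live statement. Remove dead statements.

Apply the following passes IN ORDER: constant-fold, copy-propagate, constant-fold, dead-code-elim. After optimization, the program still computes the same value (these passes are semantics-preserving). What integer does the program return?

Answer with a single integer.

Initial IR:
  v = 6
  a = 6 * 0
  b = a + v
  z = 6
  x = 5
  d = b - x
  return v
After constant-fold (7 stmts):
  v = 6
  a = 0
  b = a + v
  z = 6
  x = 5
  d = b - x
  return v
After copy-propagate (7 stmts):
  v = 6
  a = 0
  b = 0 + 6
  z = 6
  x = 5
  d = b - 5
  return 6
After constant-fold (7 stmts):
  v = 6
  a = 0
  b = 6
  z = 6
  x = 5
  d = b - 5
  return 6
After dead-code-elim (1 stmts):
  return 6
Evaluate:
  v = 6  =>  v = 6
  a = 6 * 0  =>  a = 0
  b = a + v  =>  b = 6
  z = 6  =>  z = 6
  x = 5  =>  x = 5
  d = b - x  =>  d = 1
  return v = 6

Answer: 6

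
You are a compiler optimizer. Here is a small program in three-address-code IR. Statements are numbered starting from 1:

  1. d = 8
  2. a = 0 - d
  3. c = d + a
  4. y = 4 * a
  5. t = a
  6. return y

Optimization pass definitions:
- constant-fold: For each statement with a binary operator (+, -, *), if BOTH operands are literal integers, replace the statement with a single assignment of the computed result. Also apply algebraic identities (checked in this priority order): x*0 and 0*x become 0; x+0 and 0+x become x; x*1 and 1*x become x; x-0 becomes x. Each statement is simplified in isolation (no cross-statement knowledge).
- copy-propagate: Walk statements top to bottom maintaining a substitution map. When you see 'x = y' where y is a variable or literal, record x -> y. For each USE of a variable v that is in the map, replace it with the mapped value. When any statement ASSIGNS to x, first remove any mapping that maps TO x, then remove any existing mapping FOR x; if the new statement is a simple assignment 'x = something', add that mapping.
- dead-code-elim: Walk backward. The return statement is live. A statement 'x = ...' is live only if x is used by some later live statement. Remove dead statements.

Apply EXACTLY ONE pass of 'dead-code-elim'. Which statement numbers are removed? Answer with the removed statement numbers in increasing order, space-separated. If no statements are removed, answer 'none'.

Backward liveness scan:
Stmt 1 'd = 8': KEEP (d is live); live-in = []
Stmt 2 'a = 0 - d': KEEP (a is live); live-in = ['d']
Stmt 3 'c = d + a': DEAD (c not in live set ['a'])
Stmt 4 'y = 4 * a': KEEP (y is live); live-in = ['a']
Stmt 5 't = a': DEAD (t not in live set ['y'])
Stmt 6 'return y': KEEP (return); live-in = ['y']
Removed statement numbers: [3, 5]
Surviving IR:
  d = 8
  a = 0 - d
  y = 4 * a
  return y

Answer: 3 5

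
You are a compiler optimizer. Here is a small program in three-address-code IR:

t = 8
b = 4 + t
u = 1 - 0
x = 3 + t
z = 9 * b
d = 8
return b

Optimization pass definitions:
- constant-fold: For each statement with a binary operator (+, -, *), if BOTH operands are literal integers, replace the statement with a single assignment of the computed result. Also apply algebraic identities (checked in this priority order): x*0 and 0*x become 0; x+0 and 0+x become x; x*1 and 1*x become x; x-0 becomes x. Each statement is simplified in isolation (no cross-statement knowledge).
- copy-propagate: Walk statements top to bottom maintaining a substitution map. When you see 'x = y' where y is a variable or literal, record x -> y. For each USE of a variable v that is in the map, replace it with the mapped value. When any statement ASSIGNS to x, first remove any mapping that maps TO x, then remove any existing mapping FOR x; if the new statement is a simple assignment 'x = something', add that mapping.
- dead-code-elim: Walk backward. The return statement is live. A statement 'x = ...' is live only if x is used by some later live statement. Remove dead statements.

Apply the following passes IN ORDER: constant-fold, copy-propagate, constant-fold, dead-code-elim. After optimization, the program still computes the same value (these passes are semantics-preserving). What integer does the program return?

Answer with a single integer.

Answer: 12

Derivation:
Initial IR:
  t = 8
  b = 4 + t
  u = 1 - 0
  x = 3 + t
  z = 9 * b
  d = 8
  return b
After constant-fold (7 stmts):
  t = 8
  b = 4 + t
  u = 1
  x = 3 + t
  z = 9 * b
  d = 8
  return b
After copy-propagate (7 stmts):
  t = 8
  b = 4 + 8
  u = 1
  x = 3 + 8
  z = 9 * b
  d = 8
  return b
After constant-fold (7 stmts):
  t = 8
  b = 12
  u = 1
  x = 11
  z = 9 * b
  d = 8
  return b
After dead-code-elim (2 stmts):
  b = 12
  return b
Evaluate:
  t = 8  =>  t = 8
  b = 4 + t  =>  b = 12
  u = 1 - 0  =>  u = 1
  x = 3 + t  =>  x = 11
  z = 9 * b  =>  z = 108
  d = 8  =>  d = 8
  return b = 12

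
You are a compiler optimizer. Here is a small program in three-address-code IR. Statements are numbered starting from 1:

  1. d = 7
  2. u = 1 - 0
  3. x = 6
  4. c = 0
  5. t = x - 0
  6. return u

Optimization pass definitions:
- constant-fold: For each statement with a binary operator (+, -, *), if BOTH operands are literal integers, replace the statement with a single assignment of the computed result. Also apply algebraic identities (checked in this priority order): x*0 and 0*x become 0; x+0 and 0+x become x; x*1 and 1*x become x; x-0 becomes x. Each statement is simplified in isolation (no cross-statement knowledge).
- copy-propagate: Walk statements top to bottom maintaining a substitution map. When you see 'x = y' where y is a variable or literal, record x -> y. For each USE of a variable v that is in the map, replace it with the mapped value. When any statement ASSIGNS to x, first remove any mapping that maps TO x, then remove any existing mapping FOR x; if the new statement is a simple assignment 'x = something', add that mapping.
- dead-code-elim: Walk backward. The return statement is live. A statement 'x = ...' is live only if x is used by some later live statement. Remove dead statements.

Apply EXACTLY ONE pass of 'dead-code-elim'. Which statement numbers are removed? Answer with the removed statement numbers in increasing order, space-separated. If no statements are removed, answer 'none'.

Backward liveness scan:
Stmt 1 'd = 7': DEAD (d not in live set [])
Stmt 2 'u = 1 - 0': KEEP (u is live); live-in = []
Stmt 3 'x = 6': DEAD (x not in live set ['u'])
Stmt 4 'c = 0': DEAD (c not in live set ['u'])
Stmt 5 't = x - 0': DEAD (t not in live set ['u'])
Stmt 6 'return u': KEEP (return); live-in = ['u']
Removed statement numbers: [1, 3, 4, 5]
Surviving IR:
  u = 1 - 0
  return u

Answer: 1 3 4 5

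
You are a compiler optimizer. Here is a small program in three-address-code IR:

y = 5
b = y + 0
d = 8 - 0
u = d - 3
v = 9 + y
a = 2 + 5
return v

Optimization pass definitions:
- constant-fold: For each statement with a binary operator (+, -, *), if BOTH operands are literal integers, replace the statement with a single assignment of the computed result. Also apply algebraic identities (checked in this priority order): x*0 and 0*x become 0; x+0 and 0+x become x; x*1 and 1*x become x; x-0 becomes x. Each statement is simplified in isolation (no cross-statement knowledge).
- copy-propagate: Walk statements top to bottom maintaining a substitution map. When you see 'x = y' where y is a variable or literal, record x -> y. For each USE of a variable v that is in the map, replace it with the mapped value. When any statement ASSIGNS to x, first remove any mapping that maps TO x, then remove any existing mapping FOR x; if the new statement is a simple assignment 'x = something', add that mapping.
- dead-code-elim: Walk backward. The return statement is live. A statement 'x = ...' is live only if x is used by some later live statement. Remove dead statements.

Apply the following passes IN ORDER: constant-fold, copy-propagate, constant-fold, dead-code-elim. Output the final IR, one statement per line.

Answer: v = 14
return v

Derivation:
Initial IR:
  y = 5
  b = y + 0
  d = 8 - 0
  u = d - 3
  v = 9 + y
  a = 2 + 5
  return v
After constant-fold (7 stmts):
  y = 5
  b = y
  d = 8
  u = d - 3
  v = 9 + y
  a = 7
  return v
After copy-propagate (7 stmts):
  y = 5
  b = 5
  d = 8
  u = 8 - 3
  v = 9 + 5
  a = 7
  return v
After constant-fold (7 stmts):
  y = 5
  b = 5
  d = 8
  u = 5
  v = 14
  a = 7
  return v
After dead-code-elim (2 stmts):
  v = 14
  return v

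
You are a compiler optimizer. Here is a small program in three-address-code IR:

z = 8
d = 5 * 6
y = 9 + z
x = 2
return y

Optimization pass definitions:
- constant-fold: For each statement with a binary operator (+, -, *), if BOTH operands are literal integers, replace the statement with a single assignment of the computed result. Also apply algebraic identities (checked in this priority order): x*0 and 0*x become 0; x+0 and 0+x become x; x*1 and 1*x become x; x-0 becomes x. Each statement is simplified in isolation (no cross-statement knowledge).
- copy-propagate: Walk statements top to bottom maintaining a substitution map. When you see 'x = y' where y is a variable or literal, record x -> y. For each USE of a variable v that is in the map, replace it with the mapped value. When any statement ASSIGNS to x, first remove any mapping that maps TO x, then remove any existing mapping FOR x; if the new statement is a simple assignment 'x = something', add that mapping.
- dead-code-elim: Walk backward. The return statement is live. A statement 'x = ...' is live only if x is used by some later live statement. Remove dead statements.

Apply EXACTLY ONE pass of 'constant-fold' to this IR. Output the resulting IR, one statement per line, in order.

Answer: z = 8
d = 30
y = 9 + z
x = 2
return y

Derivation:
Applying constant-fold statement-by-statement:
  [1] z = 8  (unchanged)
  [2] d = 5 * 6  -> d = 30
  [3] y = 9 + z  (unchanged)
  [4] x = 2  (unchanged)
  [5] return y  (unchanged)
Result (5 stmts):
  z = 8
  d = 30
  y = 9 + z
  x = 2
  return y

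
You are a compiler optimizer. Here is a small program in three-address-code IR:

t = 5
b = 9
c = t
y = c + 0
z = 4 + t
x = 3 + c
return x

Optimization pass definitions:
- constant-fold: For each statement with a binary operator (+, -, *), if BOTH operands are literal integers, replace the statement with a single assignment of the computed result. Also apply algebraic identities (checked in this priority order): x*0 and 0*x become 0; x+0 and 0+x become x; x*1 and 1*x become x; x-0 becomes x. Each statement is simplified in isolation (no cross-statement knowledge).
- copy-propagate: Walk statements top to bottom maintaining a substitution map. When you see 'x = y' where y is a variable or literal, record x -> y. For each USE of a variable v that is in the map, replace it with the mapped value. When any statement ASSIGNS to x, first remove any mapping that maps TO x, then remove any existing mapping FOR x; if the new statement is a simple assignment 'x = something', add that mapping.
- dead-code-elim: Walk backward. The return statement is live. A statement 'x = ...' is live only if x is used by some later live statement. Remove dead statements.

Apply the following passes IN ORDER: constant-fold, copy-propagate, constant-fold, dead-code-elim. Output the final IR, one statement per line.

Answer: x = 8
return x

Derivation:
Initial IR:
  t = 5
  b = 9
  c = t
  y = c + 0
  z = 4 + t
  x = 3 + c
  return x
After constant-fold (7 stmts):
  t = 5
  b = 9
  c = t
  y = c
  z = 4 + t
  x = 3 + c
  return x
After copy-propagate (7 stmts):
  t = 5
  b = 9
  c = 5
  y = 5
  z = 4 + 5
  x = 3 + 5
  return x
After constant-fold (7 stmts):
  t = 5
  b = 9
  c = 5
  y = 5
  z = 9
  x = 8
  return x
After dead-code-elim (2 stmts):
  x = 8
  return x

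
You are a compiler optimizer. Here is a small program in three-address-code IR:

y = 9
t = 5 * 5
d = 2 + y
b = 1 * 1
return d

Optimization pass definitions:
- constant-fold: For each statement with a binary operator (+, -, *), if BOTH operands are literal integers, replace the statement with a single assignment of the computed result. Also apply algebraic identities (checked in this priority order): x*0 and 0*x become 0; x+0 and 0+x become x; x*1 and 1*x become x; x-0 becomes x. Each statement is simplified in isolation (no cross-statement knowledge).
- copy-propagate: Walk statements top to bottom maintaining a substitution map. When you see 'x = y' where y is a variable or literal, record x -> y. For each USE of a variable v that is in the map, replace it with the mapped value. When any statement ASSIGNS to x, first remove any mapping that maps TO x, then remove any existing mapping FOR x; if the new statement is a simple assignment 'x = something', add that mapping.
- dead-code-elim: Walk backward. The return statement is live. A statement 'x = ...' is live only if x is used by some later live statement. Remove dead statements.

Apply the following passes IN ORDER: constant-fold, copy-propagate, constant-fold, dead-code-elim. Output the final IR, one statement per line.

Initial IR:
  y = 9
  t = 5 * 5
  d = 2 + y
  b = 1 * 1
  return d
After constant-fold (5 stmts):
  y = 9
  t = 25
  d = 2 + y
  b = 1
  return d
After copy-propagate (5 stmts):
  y = 9
  t = 25
  d = 2 + 9
  b = 1
  return d
After constant-fold (5 stmts):
  y = 9
  t = 25
  d = 11
  b = 1
  return d
After dead-code-elim (2 stmts):
  d = 11
  return d

Answer: d = 11
return d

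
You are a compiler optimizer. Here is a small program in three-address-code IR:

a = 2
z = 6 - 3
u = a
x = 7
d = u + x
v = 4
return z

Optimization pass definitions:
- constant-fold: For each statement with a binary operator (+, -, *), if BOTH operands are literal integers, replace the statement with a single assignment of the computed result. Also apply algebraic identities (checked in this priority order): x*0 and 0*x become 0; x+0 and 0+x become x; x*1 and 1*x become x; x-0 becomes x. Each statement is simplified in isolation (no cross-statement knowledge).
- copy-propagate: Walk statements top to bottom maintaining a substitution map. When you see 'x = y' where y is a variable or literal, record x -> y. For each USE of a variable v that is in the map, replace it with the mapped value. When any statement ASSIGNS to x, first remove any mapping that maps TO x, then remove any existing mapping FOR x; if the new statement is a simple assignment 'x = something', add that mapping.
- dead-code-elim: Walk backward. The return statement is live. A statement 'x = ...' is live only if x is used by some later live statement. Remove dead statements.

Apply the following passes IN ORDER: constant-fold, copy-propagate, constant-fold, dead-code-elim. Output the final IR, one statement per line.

Initial IR:
  a = 2
  z = 6 - 3
  u = a
  x = 7
  d = u + x
  v = 4
  return z
After constant-fold (7 stmts):
  a = 2
  z = 3
  u = a
  x = 7
  d = u + x
  v = 4
  return z
After copy-propagate (7 stmts):
  a = 2
  z = 3
  u = 2
  x = 7
  d = 2 + 7
  v = 4
  return 3
After constant-fold (7 stmts):
  a = 2
  z = 3
  u = 2
  x = 7
  d = 9
  v = 4
  return 3
After dead-code-elim (1 stmts):
  return 3

Answer: return 3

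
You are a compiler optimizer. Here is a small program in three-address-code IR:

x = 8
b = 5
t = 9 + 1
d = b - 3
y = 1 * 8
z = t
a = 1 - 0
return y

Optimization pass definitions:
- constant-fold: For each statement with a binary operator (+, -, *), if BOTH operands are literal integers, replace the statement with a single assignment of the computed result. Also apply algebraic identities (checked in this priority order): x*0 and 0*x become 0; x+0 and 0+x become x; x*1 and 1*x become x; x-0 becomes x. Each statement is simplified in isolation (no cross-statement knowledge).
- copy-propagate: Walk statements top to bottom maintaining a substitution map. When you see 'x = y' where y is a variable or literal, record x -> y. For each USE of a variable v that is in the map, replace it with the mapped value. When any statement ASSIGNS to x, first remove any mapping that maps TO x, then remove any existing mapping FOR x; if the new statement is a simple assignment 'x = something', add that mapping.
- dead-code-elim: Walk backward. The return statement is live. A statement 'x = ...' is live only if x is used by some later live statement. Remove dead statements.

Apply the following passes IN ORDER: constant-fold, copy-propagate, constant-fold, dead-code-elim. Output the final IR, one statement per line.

Initial IR:
  x = 8
  b = 5
  t = 9 + 1
  d = b - 3
  y = 1 * 8
  z = t
  a = 1 - 0
  return y
After constant-fold (8 stmts):
  x = 8
  b = 5
  t = 10
  d = b - 3
  y = 8
  z = t
  a = 1
  return y
After copy-propagate (8 stmts):
  x = 8
  b = 5
  t = 10
  d = 5 - 3
  y = 8
  z = 10
  a = 1
  return 8
After constant-fold (8 stmts):
  x = 8
  b = 5
  t = 10
  d = 2
  y = 8
  z = 10
  a = 1
  return 8
After dead-code-elim (1 stmts):
  return 8

Answer: return 8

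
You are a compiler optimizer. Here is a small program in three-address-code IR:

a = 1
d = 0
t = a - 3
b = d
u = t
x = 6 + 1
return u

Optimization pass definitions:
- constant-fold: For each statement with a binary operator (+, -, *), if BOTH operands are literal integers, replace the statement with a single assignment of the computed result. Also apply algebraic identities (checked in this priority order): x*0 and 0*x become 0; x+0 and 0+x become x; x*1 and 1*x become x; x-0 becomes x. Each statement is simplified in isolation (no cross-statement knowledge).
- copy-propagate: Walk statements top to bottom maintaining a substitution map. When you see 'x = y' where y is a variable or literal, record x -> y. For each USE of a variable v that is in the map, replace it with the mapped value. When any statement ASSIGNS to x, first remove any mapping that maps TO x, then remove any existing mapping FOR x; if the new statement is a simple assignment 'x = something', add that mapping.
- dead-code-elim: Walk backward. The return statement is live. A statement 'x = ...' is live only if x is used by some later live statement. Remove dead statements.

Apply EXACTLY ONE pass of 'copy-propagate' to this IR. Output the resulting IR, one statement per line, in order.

Answer: a = 1
d = 0
t = 1 - 3
b = 0
u = t
x = 6 + 1
return t

Derivation:
Applying copy-propagate statement-by-statement:
  [1] a = 1  (unchanged)
  [2] d = 0  (unchanged)
  [3] t = a - 3  -> t = 1 - 3
  [4] b = d  -> b = 0
  [5] u = t  (unchanged)
  [6] x = 6 + 1  (unchanged)
  [7] return u  -> return t
Result (7 stmts):
  a = 1
  d = 0
  t = 1 - 3
  b = 0
  u = t
  x = 6 + 1
  return t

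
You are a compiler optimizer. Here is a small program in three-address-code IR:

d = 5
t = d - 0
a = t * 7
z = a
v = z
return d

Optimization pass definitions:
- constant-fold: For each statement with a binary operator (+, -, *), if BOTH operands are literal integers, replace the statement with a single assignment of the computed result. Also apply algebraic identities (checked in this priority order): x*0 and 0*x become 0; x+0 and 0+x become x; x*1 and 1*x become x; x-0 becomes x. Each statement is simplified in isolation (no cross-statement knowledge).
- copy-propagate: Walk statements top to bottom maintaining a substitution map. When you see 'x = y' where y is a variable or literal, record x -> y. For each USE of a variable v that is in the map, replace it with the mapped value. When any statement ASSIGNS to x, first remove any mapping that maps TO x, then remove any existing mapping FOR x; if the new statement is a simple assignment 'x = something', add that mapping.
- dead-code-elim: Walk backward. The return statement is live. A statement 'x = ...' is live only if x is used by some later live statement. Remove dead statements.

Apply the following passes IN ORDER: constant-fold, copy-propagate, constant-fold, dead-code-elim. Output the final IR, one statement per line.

Initial IR:
  d = 5
  t = d - 0
  a = t * 7
  z = a
  v = z
  return d
After constant-fold (6 stmts):
  d = 5
  t = d
  a = t * 7
  z = a
  v = z
  return d
After copy-propagate (6 stmts):
  d = 5
  t = 5
  a = 5 * 7
  z = a
  v = a
  return 5
After constant-fold (6 stmts):
  d = 5
  t = 5
  a = 35
  z = a
  v = a
  return 5
After dead-code-elim (1 stmts):
  return 5

Answer: return 5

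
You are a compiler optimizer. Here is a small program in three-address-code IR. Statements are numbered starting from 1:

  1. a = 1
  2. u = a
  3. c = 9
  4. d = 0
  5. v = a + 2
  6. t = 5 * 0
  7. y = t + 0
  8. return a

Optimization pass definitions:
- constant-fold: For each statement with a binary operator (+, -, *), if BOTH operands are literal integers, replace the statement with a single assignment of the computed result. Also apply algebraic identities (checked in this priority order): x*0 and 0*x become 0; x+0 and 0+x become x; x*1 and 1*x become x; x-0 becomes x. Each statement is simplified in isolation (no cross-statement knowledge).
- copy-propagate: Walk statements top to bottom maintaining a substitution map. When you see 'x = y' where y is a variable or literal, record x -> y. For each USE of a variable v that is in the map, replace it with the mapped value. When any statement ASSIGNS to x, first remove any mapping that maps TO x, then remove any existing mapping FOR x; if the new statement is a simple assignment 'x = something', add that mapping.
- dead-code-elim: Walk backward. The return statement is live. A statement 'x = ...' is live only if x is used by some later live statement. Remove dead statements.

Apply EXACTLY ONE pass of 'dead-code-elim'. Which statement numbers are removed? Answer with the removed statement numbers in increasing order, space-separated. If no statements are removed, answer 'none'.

Backward liveness scan:
Stmt 1 'a = 1': KEEP (a is live); live-in = []
Stmt 2 'u = a': DEAD (u not in live set ['a'])
Stmt 3 'c = 9': DEAD (c not in live set ['a'])
Stmt 4 'd = 0': DEAD (d not in live set ['a'])
Stmt 5 'v = a + 2': DEAD (v not in live set ['a'])
Stmt 6 't = 5 * 0': DEAD (t not in live set ['a'])
Stmt 7 'y = t + 0': DEAD (y not in live set ['a'])
Stmt 8 'return a': KEEP (return); live-in = ['a']
Removed statement numbers: [2, 3, 4, 5, 6, 7]
Surviving IR:
  a = 1
  return a

Answer: 2 3 4 5 6 7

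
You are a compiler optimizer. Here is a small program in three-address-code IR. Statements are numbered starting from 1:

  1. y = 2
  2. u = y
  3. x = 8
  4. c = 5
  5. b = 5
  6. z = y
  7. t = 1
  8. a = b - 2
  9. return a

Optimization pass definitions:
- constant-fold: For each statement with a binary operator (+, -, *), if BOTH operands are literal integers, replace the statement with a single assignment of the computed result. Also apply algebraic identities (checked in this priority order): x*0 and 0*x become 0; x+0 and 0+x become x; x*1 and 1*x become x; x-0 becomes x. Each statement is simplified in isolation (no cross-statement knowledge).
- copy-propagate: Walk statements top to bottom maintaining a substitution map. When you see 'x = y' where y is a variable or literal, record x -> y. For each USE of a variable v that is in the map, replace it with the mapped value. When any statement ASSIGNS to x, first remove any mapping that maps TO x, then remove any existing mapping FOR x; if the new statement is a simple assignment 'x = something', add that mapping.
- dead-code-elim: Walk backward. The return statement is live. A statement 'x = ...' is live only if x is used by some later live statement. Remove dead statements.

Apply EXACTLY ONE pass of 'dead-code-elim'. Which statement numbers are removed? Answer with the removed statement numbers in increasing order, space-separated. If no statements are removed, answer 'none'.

Backward liveness scan:
Stmt 1 'y = 2': DEAD (y not in live set [])
Stmt 2 'u = y': DEAD (u not in live set [])
Stmt 3 'x = 8': DEAD (x not in live set [])
Stmt 4 'c = 5': DEAD (c not in live set [])
Stmt 5 'b = 5': KEEP (b is live); live-in = []
Stmt 6 'z = y': DEAD (z not in live set ['b'])
Stmt 7 't = 1': DEAD (t not in live set ['b'])
Stmt 8 'a = b - 2': KEEP (a is live); live-in = ['b']
Stmt 9 'return a': KEEP (return); live-in = ['a']
Removed statement numbers: [1, 2, 3, 4, 6, 7]
Surviving IR:
  b = 5
  a = b - 2
  return a

Answer: 1 2 3 4 6 7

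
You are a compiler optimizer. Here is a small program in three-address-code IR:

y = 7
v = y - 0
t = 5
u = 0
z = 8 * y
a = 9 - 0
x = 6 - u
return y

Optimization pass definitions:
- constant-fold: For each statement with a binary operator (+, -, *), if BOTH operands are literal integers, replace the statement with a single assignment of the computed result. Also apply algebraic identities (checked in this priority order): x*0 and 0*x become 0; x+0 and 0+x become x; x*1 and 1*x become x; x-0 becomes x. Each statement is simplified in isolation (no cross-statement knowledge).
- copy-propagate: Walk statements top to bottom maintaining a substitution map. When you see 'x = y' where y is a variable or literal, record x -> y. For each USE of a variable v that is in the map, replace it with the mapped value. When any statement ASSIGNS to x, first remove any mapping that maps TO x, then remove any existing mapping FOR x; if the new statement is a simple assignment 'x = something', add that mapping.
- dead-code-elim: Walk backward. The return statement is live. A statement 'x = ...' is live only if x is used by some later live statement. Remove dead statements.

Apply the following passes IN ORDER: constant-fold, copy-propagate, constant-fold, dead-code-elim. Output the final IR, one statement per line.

Answer: return 7

Derivation:
Initial IR:
  y = 7
  v = y - 0
  t = 5
  u = 0
  z = 8 * y
  a = 9 - 0
  x = 6 - u
  return y
After constant-fold (8 stmts):
  y = 7
  v = y
  t = 5
  u = 0
  z = 8 * y
  a = 9
  x = 6 - u
  return y
After copy-propagate (8 stmts):
  y = 7
  v = 7
  t = 5
  u = 0
  z = 8 * 7
  a = 9
  x = 6 - 0
  return 7
After constant-fold (8 stmts):
  y = 7
  v = 7
  t = 5
  u = 0
  z = 56
  a = 9
  x = 6
  return 7
After dead-code-elim (1 stmts):
  return 7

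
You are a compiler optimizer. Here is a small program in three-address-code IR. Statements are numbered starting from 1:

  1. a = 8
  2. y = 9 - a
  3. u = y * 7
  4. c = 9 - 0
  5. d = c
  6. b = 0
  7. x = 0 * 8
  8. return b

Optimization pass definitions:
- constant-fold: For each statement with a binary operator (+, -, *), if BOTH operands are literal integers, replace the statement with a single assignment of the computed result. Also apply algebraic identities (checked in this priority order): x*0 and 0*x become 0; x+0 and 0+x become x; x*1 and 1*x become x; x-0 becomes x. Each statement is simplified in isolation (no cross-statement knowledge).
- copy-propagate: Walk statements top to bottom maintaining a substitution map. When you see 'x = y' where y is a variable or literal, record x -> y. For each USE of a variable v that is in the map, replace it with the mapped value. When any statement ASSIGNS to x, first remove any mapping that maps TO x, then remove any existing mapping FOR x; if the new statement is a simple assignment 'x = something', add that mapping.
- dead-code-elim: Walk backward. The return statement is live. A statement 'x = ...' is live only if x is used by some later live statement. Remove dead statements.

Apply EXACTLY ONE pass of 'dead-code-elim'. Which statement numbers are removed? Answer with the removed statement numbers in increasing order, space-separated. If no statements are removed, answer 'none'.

Backward liveness scan:
Stmt 1 'a = 8': DEAD (a not in live set [])
Stmt 2 'y = 9 - a': DEAD (y not in live set [])
Stmt 3 'u = y * 7': DEAD (u not in live set [])
Stmt 4 'c = 9 - 0': DEAD (c not in live set [])
Stmt 5 'd = c': DEAD (d not in live set [])
Stmt 6 'b = 0': KEEP (b is live); live-in = []
Stmt 7 'x = 0 * 8': DEAD (x not in live set ['b'])
Stmt 8 'return b': KEEP (return); live-in = ['b']
Removed statement numbers: [1, 2, 3, 4, 5, 7]
Surviving IR:
  b = 0
  return b

Answer: 1 2 3 4 5 7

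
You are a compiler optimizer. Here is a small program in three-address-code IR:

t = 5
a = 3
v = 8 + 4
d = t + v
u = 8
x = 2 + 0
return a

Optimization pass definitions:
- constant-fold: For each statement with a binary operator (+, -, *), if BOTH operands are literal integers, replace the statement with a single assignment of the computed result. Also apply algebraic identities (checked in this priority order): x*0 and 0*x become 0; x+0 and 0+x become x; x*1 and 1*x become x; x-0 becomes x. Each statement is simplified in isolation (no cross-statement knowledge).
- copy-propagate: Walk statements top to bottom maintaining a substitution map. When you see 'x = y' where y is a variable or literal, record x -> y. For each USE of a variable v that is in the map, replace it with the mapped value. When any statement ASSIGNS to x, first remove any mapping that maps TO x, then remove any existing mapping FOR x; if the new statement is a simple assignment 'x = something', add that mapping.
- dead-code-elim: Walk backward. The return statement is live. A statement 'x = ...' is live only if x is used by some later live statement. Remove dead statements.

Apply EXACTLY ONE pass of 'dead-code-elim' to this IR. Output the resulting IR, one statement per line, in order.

Applying dead-code-elim statement-by-statement:
  [7] return a  -> KEEP (return); live=['a']
  [6] x = 2 + 0  -> DEAD (x not live)
  [5] u = 8  -> DEAD (u not live)
  [4] d = t + v  -> DEAD (d not live)
  [3] v = 8 + 4  -> DEAD (v not live)
  [2] a = 3  -> KEEP; live=[]
  [1] t = 5  -> DEAD (t not live)
Result (2 stmts):
  a = 3
  return a

Answer: a = 3
return a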